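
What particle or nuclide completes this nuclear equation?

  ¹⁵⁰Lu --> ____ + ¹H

Yb-149

Conserve mass number: 150 = A + 1, so A = 149.
Conserve atomic number: 71 = Z + 1, so Z = 70.
Z = 70 is ytterbium, so the species is ¹⁴⁹Yb.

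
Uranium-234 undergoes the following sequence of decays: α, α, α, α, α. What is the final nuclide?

Pb-214

Start: (A, Z) = (234, 92).
After α: (230, 90).
After α: (226, 88).
After α: (222, 86).
After α: (218, 84).
After α: (214, 82).
Z = 82 is lead.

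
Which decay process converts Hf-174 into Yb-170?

ΔA = 170 − 174 = -4; ΔZ = 70 − 72 = -2.
A drops by 4 and Z drops by 2 — the signature of alpha emission.

alpha decay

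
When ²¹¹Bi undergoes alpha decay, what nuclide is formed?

Tl-207

Alpha decay: mass number changes by -4, atomic number by -2.
A: 211 − 4 = 207; Z: 83 − 2 = 81.
Z = 81 is thallium, so the daughter is ²⁰⁷Tl.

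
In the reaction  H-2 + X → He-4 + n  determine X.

Conserve mass number: 2 + A = 4 + 1, so A = 3.
Conserve atomic number: 1 + Z = 2 + 0, so Z = 1.
A = 3 and Z = 1 is H-3 — a triton.

triton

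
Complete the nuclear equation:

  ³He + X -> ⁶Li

Conserve mass number: 3 + A = 6, so A = 3.
Conserve atomic number: 2 + Z = 3, so Z = 1.
A = 3 and Z = 1 is ³H — a triton.

triton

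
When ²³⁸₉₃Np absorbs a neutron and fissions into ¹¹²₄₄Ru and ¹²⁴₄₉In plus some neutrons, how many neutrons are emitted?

3

Conserve mass number: 239 = 112 + 124 + k, so k = 239 − 236 = 3.
Check atomic number: 93 = 44 + 49 + 0 = 93. ✓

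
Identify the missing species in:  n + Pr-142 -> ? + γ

Pr-143

Conserve mass number: 1 + 142 = A + 0, so A = 143.
Conserve atomic number: 0 + 59 = Z + 0, so Z = 59.
Z = 59 is praseodymium, so the species is Pr-143.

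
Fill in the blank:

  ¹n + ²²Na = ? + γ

Na-23

Conserve mass number: 1 + 22 = A + 0, so A = 23.
Conserve atomic number: 0 + 11 = Z + 0, so Z = 11.
Z = 11 is sodium, so the species is ²³Na.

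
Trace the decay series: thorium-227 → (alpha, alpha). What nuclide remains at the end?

Rn-219

Start: (A, Z) = (227, 90).
After α: (223, 88).
After α: (219, 86).
Z = 86 is radon.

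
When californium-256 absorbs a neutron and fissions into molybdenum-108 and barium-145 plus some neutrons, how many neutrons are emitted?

4

Conserve mass number: 257 = 108 + 145 + k, so k = 257 − 253 = 4.
Check atomic number: 98 = 42 + 56 + 0 = 98. ✓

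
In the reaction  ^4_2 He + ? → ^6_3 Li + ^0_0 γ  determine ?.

deuteron

Conserve mass number: 4 + A = 6 + 0, so A = 2.
Conserve atomic number: 2 + Z = 3 + 0, so Z = 1.
A = 2 and Z = 1 is ^2_1 H — a deuteron.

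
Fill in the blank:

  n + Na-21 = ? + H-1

Conserve mass number: 1 + 21 = A + 1, so A = 21.
Conserve atomic number: 0 + 11 = Z + 1, so Z = 10.
Z = 10 is neon, so the species is Ne-21.

Ne-21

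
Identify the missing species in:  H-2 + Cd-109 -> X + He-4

Conserve mass number: 2 + 109 = A + 4, so A = 107.
Conserve atomic number: 1 + 48 = Z + 2, so Z = 47.
Z = 47 is silver, so the species is Ag-107.

Ag-107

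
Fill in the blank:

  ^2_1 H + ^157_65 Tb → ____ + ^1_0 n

Dy-158

Conserve mass number: 2 + 157 = A + 1, so A = 158.
Conserve atomic number: 1 + 65 = Z + 0, so Z = 66.
Z = 66 is dysprosium, so the species is ^158_66 Dy.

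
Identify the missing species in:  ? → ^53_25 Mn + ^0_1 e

Fe-53

Conserve mass number: A = 53 + 0, so A = 53.
Conserve atomic number: Z = 25 + 1, so Z = 26.
Z = 26 is iron, so the species is ^53_26 Fe.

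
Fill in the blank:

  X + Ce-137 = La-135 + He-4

Conserve mass number: A + 137 = 135 + 4, so A = 2.
Conserve atomic number: Z + 58 = 57 + 2, so Z = 1.
A = 2 and Z = 1 is H-2 — a deuteron.

deuteron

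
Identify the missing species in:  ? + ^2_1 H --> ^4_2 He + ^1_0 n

Conserve mass number: A + 2 = 4 + 1, so A = 3.
Conserve atomic number: Z + 1 = 2 + 0, so Z = 1.
A = 3 and Z = 1 is ^3_1 H — a triton.

triton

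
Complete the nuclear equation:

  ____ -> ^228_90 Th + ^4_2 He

Conserve mass number: A = 228 + 4, so A = 232.
Conserve atomic number: Z = 90 + 2, so Z = 92.
Z = 92 is uranium, so the species is ^232_92 U.

U-232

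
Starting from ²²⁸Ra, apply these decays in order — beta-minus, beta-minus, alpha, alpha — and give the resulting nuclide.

Start: (A, Z) = (228, 88).
After β⁻: (228, 89).
After β⁻: (228, 90).
After α: (224, 88).
After α: (220, 86).
Z = 86 is radon.

Rn-220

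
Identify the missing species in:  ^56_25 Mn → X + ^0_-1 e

Conserve mass number: 56 = A + 0, so A = 56.
Conserve atomic number: 25 = Z − 1, so Z = 26.
Z = 26 is iron, so the species is ^56_26 Fe.

Fe-56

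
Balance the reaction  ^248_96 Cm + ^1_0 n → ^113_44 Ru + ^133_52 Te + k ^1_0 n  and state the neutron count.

Conserve mass number: 249 = 113 + 133 + k, so k = 249 − 246 = 3.
Check atomic number: 96 = 44 + 52 + 0 = 96. ✓

3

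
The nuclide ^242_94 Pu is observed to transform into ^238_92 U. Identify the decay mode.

ΔA = 238 − 242 = -4; ΔZ = 92 − 94 = -2.
A drops by 4 and Z drops by 2 — the signature of alpha emission.

alpha decay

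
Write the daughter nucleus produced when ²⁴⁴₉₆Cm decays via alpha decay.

Pu-240

Alpha decay: mass number changes by -4, atomic number by -2.
A: 244 − 4 = 240; Z: 96 − 2 = 94.
Z = 94 is plutonium, so the daughter is ²⁴⁰₉₄Pu.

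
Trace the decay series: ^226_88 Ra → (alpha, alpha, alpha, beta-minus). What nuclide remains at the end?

Start: (A, Z) = (226, 88).
After α: (222, 86).
After α: (218, 84).
After α: (214, 82).
After β⁻: (214, 83).
Z = 83 is bismuth.

Bi-214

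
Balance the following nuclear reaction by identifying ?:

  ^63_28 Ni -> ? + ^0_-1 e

Conserve mass number: 63 = A + 0, so A = 63.
Conserve atomic number: 28 = Z − 1, so Z = 29.
Z = 29 is copper, so the species is ^63_29 Cu.

Cu-63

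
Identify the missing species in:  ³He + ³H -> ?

Conserve mass number: 3 + 3 = A, so A = 6.
Conserve atomic number: 2 + 1 = Z, so Z = 3.
Z = 3 is lithium, so the species is ⁶Li.

Li-6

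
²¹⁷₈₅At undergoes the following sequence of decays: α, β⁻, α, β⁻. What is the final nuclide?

Start: (A, Z) = (217, 85).
After α: (213, 83).
After β⁻: (213, 84).
After α: (209, 82).
After β⁻: (209, 83).
Z = 83 is bismuth.

Bi-209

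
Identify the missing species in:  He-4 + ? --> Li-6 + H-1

Conserve mass number: 4 + A = 6 + 1, so A = 3.
Conserve atomic number: 2 + Z = 3 + 1, so Z = 2.
Z = 2 is helium, so the species is He-3.

He-3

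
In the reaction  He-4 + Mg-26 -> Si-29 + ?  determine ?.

neutron

Conserve mass number: 4 + 26 = 29 + A, so A = 1.
Conserve atomic number: 2 + 12 = 14 + Z, so Z = 0.
A = 1 and Z = 0 is n — a neutron.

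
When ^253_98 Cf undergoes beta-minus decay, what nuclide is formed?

Beta-minus decay: mass number changes by +0, atomic number by +1.
A: 253 = 253; Z: 98 + 1 = 99.
Z = 99 is einsteinium, so the daughter is ^253_99 Es.

Es-253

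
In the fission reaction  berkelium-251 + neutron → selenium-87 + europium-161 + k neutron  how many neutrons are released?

4

Conserve mass number: 252 = 87 + 161 + k, so k = 252 − 248 = 4.
Check atomic number: 97 = 34 + 63 + 0 = 97. ✓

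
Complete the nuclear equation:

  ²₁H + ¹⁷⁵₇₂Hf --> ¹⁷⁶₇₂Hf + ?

proton

Conserve mass number: 2 + 175 = 176 + A, so A = 1.
Conserve atomic number: 1 + 72 = 72 + Z, so Z = 1.
A = 1 and Z = 1 is ¹₁H — a proton.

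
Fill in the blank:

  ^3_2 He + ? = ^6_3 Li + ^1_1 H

alpha particle

Conserve mass number: 3 + A = 6 + 1, so A = 4.
Conserve atomic number: 2 + Z = 3 + 1, so Z = 2.
A = 4 and Z = 2 is ^4_2 He — an alpha particle.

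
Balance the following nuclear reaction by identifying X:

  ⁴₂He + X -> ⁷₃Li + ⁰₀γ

triton

Conserve mass number: 4 + A = 7 + 0, so A = 3.
Conserve atomic number: 2 + Z = 3 + 0, so Z = 1.
A = 3 and Z = 1 is ³₁H — a triton.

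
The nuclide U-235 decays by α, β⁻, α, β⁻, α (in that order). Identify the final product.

Start: (A, Z) = (235, 92).
After α: (231, 90).
After β⁻: (231, 91).
After α: (227, 89).
After β⁻: (227, 90).
After α: (223, 88).
Z = 88 is radium.

Ra-223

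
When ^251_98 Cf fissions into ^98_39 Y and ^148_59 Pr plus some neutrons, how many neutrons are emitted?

5

Conserve mass number: 251 = 98 + 148 + k, so k = 251 − 246 = 5.
Check atomic number: 98 = 39 + 59 + 0 = 98. ✓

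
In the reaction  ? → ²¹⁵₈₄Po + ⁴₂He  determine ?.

Conserve mass number: A = 215 + 4, so A = 219.
Conserve atomic number: Z = 84 + 2, so Z = 86.
Z = 86 is radon, so the species is ²¹⁹₈₆Rn.

Rn-219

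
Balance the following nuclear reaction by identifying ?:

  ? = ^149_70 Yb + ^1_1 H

Conserve mass number: A = 149 + 1, so A = 150.
Conserve atomic number: Z = 70 + 1, so Z = 71.
Z = 71 is lutetium, so the species is ^150_71 Lu.

Lu-150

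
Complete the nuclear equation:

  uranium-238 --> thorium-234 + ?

Conserve mass number: 238 = 234 + A, so A = 4.
Conserve atomic number: 92 = 90 + Z, so Z = 2.
A = 4 and Z = 2 is helium-4 — an alpha particle.

alpha particle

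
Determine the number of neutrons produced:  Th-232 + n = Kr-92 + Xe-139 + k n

Conserve mass number: 233 = 92 + 139 + k, so k = 233 − 231 = 2.
Check atomic number: 90 = 36 + 54 + 0 = 90. ✓

2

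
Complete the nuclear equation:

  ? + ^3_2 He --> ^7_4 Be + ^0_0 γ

alpha particle

Conserve mass number: A + 3 = 7 + 0, so A = 4.
Conserve atomic number: Z + 2 = 4 + 0, so Z = 2.
A = 4 and Z = 2 is ^4_2 He — an alpha particle.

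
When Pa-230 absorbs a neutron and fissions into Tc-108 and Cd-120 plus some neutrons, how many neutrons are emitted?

Conserve mass number: 231 = 108 + 120 + k, so k = 231 − 228 = 3.
Check atomic number: 91 = 43 + 48 + 0 = 91. ✓

3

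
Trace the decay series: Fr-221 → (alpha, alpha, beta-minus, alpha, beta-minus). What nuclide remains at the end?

Bi-209

Start: (A, Z) = (221, 87).
After α: (217, 85).
After α: (213, 83).
After β⁻: (213, 84).
After α: (209, 82).
After β⁻: (209, 83).
Z = 83 is bismuth.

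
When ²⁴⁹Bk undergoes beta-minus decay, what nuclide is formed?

Beta-minus decay: mass number changes by +0, atomic number by +1.
A: 249 = 249; Z: 97 + 1 = 98.
Z = 98 is californium, so the daughter is ²⁴⁹Cf.

Cf-249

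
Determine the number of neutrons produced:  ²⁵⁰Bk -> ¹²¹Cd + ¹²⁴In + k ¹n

5

Conserve mass number: 250 = 121 + 124 + k, so k = 250 − 245 = 5.
Check atomic number: 97 = 48 + 49 + 0 = 97. ✓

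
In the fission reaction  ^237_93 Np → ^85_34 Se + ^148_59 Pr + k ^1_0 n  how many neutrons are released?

4

Conserve mass number: 237 = 85 + 148 + k, so k = 237 − 233 = 4.
Check atomic number: 93 = 34 + 59 + 0 = 93. ✓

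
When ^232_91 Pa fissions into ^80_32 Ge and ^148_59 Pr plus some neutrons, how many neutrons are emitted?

Conserve mass number: 232 = 80 + 148 + k, so k = 232 − 228 = 4.
Check atomic number: 91 = 32 + 59 + 0 = 91. ✓

4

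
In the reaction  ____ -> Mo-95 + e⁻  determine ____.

Nb-95

Conserve mass number: A = 95 + 0, so A = 95.
Conserve atomic number: Z = 42 − 1, so Z = 41.
Z = 41 is niobium, so the species is Nb-95.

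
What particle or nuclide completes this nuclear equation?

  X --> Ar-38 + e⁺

Conserve mass number: A = 38 + 0, so A = 38.
Conserve atomic number: Z = 18 + 1, so Z = 19.
Z = 19 is potassium, so the species is K-38.

K-38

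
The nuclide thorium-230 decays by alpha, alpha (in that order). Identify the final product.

Start: (A, Z) = (230, 90).
After α: (226, 88).
After α: (222, 86).
Z = 86 is radon.

Rn-222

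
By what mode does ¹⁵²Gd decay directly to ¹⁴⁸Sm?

ΔA = 148 − 152 = -4; ΔZ = 62 − 64 = -2.
A drops by 4 and Z drops by 2 — the signature of alpha emission.

alpha decay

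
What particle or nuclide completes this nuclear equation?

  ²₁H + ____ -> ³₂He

proton

Conserve mass number: 2 + A = 3, so A = 1.
Conserve atomic number: 1 + Z = 2, so Z = 1.
A = 1 and Z = 1 is ¹₁H — a proton.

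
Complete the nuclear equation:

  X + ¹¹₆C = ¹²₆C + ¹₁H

Conserve mass number: A + 11 = 12 + 1, so A = 2.
Conserve atomic number: Z + 6 = 6 + 1, so Z = 1.
A = 2 and Z = 1 is ²₁H — a deuteron.

deuteron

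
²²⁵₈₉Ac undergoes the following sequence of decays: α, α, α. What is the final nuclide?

Start: (A, Z) = (225, 89).
After α: (221, 87).
After α: (217, 85).
After α: (213, 83).
Z = 83 is bismuth.

Bi-213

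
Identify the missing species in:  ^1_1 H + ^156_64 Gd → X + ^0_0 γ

Tb-157

Conserve mass number: 1 + 156 = A + 0, so A = 157.
Conserve atomic number: 1 + 64 = Z + 0, so Z = 65.
Z = 65 is terbium, so the species is ^157_65 Tb.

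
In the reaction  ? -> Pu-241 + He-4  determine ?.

Conserve mass number: A = 241 + 4, so A = 245.
Conserve atomic number: Z = 94 + 2, so Z = 96.
Z = 96 is curium, so the species is Cm-245.

Cm-245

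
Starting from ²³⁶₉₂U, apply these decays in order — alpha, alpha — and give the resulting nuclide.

Ra-228

Start: (A, Z) = (236, 92).
After α: (232, 90).
After α: (228, 88).
Z = 88 is radium.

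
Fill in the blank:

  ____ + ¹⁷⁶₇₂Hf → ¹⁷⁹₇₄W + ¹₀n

alpha particle

Conserve mass number: A + 176 = 179 + 1, so A = 4.
Conserve atomic number: Z + 72 = 74 + 0, so Z = 2.
A = 4 and Z = 2 is ⁴₂He — an alpha particle.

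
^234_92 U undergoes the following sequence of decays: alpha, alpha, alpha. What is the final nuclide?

Start: (A, Z) = (234, 92).
After α: (230, 90).
After α: (226, 88).
After α: (222, 86).
Z = 86 is radon.

Rn-222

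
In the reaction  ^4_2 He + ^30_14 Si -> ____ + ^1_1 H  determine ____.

P-33

Conserve mass number: 4 + 30 = A + 1, so A = 33.
Conserve atomic number: 2 + 14 = Z + 1, so Z = 15.
Z = 15 is phosphorus, so the species is ^33_15 P.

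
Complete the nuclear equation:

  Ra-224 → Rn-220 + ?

Conserve mass number: 224 = 220 + A, so A = 4.
Conserve atomic number: 88 = 86 + Z, so Z = 2.
A = 4 and Z = 2 is He-4 — an alpha particle.

alpha particle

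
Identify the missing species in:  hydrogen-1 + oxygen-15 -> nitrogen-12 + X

Conserve mass number: 1 + 15 = 12 + A, so A = 4.
Conserve atomic number: 1 + 8 = 7 + Z, so Z = 2.
A = 4 and Z = 2 is helium-4 — an alpha particle.

alpha particle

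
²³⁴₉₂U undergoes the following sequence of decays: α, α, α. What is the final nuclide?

Start: (A, Z) = (234, 92).
After α: (230, 90).
After α: (226, 88).
After α: (222, 86).
Z = 86 is radon.

Rn-222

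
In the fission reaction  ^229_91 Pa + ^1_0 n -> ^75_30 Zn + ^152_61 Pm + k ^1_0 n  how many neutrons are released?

Conserve mass number: 230 = 75 + 152 + k, so k = 230 − 227 = 3.
Check atomic number: 91 = 30 + 61 + 0 = 91. ✓

3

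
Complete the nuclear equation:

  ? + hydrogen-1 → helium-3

Conserve mass number: A + 1 = 3, so A = 2.
Conserve atomic number: Z + 1 = 2, so Z = 1.
A = 2 and Z = 1 is hydrogen-2 — a deuteron.

deuteron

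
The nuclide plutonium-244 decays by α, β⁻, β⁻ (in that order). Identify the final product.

Start: (A, Z) = (244, 94).
After α: (240, 92).
After β⁻: (240, 93).
After β⁻: (240, 94).
Z = 94 is plutonium.

Pu-240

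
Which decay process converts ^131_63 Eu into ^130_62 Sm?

ΔA = 130 − 131 = -1; ΔZ = 62 − 63 = -1.
A drops by 1 and Z drops by 1 — a proton was emitted.

proton emission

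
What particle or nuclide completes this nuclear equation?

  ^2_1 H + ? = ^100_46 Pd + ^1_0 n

Rh-99

Conserve mass number: 2 + A = 100 + 1, so A = 99.
Conserve atomic number: 1 + Z = 46 + 0, so Z = 45.
Z = 45 is rhodium, so the species is ^99_45 Rh.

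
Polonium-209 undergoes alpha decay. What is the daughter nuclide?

Alpha decay: mass number changes by -4, atomic number by -2.
A: 209 − 4 = 205; Z: 84 − 2 = 82.
Z = 82 is lead, so the daughter is lead-205.

Pb-205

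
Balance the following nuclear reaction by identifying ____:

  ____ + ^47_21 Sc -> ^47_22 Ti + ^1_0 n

proton

Conserve mass number: A + 47 = 47 + 1, so A = 1.
Conserve atomic number: Z + 21 = 22 + 0, so Z = 1.
A = 1 and Z = 1 is ^1_1 H — a proton.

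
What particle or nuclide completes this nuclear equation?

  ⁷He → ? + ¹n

Conserve mass number: 7 = A + 1, so A = 6.
Conserve atomic number: 2 = Z + 0, so Z = 2.
Z = 2 is helium, so the species is ⁶He.

He-6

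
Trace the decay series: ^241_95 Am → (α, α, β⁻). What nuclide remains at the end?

Start: (A, Z) = (241, 95).
After α: (237, 93).
After α: (233, 91).
After β⁻: (233, 92).
Z = 92 is uranium.

U-233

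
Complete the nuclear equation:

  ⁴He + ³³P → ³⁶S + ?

Conserve mass number: 4 + 33 = 36 + A, so A = 1.
Conserve atomic number: 2 + 15 = 16 + Z, so Z = 1.
A = 1 and Z = 1 is ¹H — a proton.

proton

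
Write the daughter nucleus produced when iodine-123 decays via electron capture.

Te-123

Electron capture: mass number changes by +0, atomic number by -1.
A: 123 = 123; Z: 53 − 1 = 52.
Z = 52 is tellurium, so the daughter is tellurium-123.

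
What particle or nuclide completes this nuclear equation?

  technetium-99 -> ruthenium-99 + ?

beta-minus particle

Conserve mass number: 99 = 99 + A, so A = 0.
Conserve atomic number: 43 = 44 + Z, so Z = -1.
A = 0 and Z = -1 is e⁻ — a beta-minus particle.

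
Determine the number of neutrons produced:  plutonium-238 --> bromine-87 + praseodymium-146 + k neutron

5

Conserve mass number: 238 = 87 + 146 + k, so k = 238 − 233 = 5.
Check atomic number: 94 = 35 + 59 + 0 = 94. ✓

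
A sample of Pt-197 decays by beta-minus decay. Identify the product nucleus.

Beta-minus decay: mass number changes by +0, atomic number by +1.
A: 197 = 197; Z: 78 + 1 = 79.
Z = 79 is gold, so the daughter is Au-197.

Au-197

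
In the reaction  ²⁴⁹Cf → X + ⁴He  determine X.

Cm-245

Conserve mass number: 249 = A + 4, so A = 245.
Conserve atomic number: 98 = Z + 2, so Z = 96.
Z = 96 is curium, so the species is ²⁴⁵Cm.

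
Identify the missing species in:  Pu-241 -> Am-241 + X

Conserve mass number: 241 = 241 + A, so A = 0.
Conserve atomic number: 94 = 95 + Z, so Z = -1.
A = 0 and Z = -1 is e⁻ — a beta-minus particle.

beta-minus particle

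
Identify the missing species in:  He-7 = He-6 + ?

neutron

Conserve mass number: 7 = 6 + A, so A = 1.
Conserve atomic number: 2 = 2 + Z, so Z = 0.
A = 1 and Z = 0 is n — a neutron.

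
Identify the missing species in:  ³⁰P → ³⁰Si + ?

Conserve mass number: 30 = 30 + A, so A = 0.
Conserve atomic number: 15 = 14 + Z, so Z = 1.
A = 0 and Z = 1 is e⁺ — a positron.

positron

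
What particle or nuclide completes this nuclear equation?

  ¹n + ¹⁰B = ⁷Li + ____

Conserve mass number: 1 + 10 = 7 + A, so A = 4.
Conserve atomic number: 0 + 5 = 3 + Z, so Z = 2.
A = 4 and Z = 2 is ⁴He — an alpha particle.

alpha particle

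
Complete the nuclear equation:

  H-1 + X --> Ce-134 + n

Conserve mass number: 1 + A = 134 + 1, so A = 134.
Conserve atomic number: 1 + Z = 58 + 0, so Z = 57.
Z = 57 is lanthanum, so the species is La-134.

La-134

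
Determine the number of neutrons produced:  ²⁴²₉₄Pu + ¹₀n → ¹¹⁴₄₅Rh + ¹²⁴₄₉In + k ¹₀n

5

Conserve mass number: 243 = 114 + 124 + k, so k = 243 − 238 = 5.
Check atomic number: 94 = 45 + 49 + 0 = 94. ✓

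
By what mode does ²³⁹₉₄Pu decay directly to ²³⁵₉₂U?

alpha decay

ΔA = 235 − 239 = -4; ΔZ = 92 − 94 = -2.
A drops by 4 and Z drops by 2 — the signature of alpha emission.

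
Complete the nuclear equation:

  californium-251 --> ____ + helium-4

Conserve mass number: 251 = A + 4, so A = 247.
Conserve atomic number: 98 = Z + 2, so Z = 96.
Z = 96 is curium, so the species is curium-247.

Cm-247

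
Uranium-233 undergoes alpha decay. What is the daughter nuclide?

Alpha decay: mass number changes by -4, atomic number by -2.
A: 233 − 4 = 229; Z: 92 − 2 = 90.
Z = 90 is thorium, so the daughter is thorium-229.

Th-229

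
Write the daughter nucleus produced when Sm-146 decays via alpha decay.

Alpha decay: mass number changes by -4, atomic number by -2.
A: 146 − 4 = 142; Z: 62 − 2 = 60.
Z = 60 is neodymium, so the daughter is Nd-142.

Nd-142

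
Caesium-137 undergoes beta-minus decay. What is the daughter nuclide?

Beta-minus decay: mass number changes by +0, atomic number by +1.
A: 137 = 137; Z: 55 + 1 = 56.
Z = 56 is barium, so the daughter is barium-137.

Ba-137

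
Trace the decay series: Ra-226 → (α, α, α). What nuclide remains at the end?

Start: (A, Z) = (226, 88).
After α: (222, 86).
After α: (218, 84).
After α: (214, 82).
Z = 82 is lead.

Pb-214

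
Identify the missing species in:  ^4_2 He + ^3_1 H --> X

Li-7

Conserve mass number: 4 + 3 = A, so A = 7.
Conserve atomic number: 2 + 1 = Z, so Z = 3.
Z = 3 is lithium, so the species is ^7_3 Li.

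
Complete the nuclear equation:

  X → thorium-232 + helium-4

U-236

Conserve mass number: A = 232 + 4, so A = 236.
Conserve atomic number: Z = 90 + 2, so Z = 92.
Z = 92 is uranium, so the species is uranium-236.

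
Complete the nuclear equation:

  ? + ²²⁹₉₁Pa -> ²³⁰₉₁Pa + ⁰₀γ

neutron

Conserve mass number: A + 229 = 230 + 0, so A = 1.
Conserve atomic number: Z + 91 = 91 + 0, so Z = 0.
A = 1 and Z = 0 is ¹₀n — a neutron.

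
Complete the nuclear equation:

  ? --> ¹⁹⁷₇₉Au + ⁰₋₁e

Conserve mass number: A = 197 + 0, so A = 197.
Conserve atomic number: Z = 79 − 1, so Z = 78.
Z = 78 is platinum, so the species is ¹⁹⁷₇₈Pt.

Pt-197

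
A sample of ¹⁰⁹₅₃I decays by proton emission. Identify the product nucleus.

Proton emission: mass number changes by -1, atomic number by -1.
A: 109 − 1 = 108; Z: 53 − 1 = 52.
Z = 52 is tellurium, so the daughter is ¹⁰⁸₅₂Te.

Te-108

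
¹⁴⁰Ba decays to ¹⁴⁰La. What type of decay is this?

ΔA = 140 − 140 = 0; ΔZ = 57 − 56 = +1.
A is unchanged and Z rises by 1 — a neutron has become a proton (β⁻ decay).

beta-minus decay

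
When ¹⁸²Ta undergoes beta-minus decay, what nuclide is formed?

Beta-minus decay: mass number changes by +0, atomic number by +1.
A: 182 = 182; Z: 73 + 1 = 74.
Z = 74 is tungsten, so the daughter is ¹⁸²W.

W-182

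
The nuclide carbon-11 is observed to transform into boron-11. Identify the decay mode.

ΔA = 11 − 11 = 0; ΔZ = 5 − 6 = -1.
A is unchanged and Z drops by 1 — a proton has become a neutron (β⁺ emission or electron capture).

beta-plus decay or electron capture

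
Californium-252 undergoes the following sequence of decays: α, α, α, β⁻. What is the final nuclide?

Start: (A, Z) = (252, 98).
After α: (248, 96).
After α: (244, 94).
After α: (240, 92).
After β⁻: (240, 93).
Z = 93 is neptunium.

Np-240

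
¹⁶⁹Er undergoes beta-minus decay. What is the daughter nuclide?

Tm-169

Beta-minus decay: mass number changes by +0, atomic number by +1.
A: 169 = 169; Z: 68 + 1 = 69.
Z = 69 is thulium, so the daughter is ¹⁶⁹Tm.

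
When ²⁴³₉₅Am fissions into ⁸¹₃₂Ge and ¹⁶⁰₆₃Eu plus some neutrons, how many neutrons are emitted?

2

Conserve mass number: 243 = 81 + 160 + k, so k = 243 − 241 = 2.
Check atomic number: 95 = 32 + 63 + 0 = 95. ✓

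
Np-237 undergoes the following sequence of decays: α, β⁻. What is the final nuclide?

U-233

Start: (A, Z) = (237, 93).
After α: (233, 91).
After β⁻: (233, 92).
Z = 92 is uranium.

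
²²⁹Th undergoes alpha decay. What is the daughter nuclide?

Ra-225

Alpha decay: mass number changes by -4, atomic number by -2.
A: 229 − 4 = 225; Z: 90 − 2 = 88.
Z = 88 is radium, so the daughter is ²²⁵Ra.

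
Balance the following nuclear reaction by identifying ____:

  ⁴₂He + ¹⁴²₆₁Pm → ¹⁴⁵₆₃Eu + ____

Conserve mass number: 4 + 142 = 145 + A, so A = 1.
Conserve atomic number: 2 + 61 = 63 + Z, so Z = 0.
A = 1 and Z = 0 is ¹₀n — a neutron.

neutron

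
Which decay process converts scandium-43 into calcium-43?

ΔA = 43 − 43 = 0; ΔZ = 20 − 21 = -1.
A is unchanged and Z drops by 1 — a proton has become a neutron (β⁺ emission or electron capture).

beta-plus decay or electron capture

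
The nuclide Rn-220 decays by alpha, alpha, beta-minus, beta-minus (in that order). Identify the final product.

Po-212

Start: (A, Z) = (220, 86).
After α: (216, 84).
After α: (212, 82).
After β⁻: (212, 83).
After β⁻: (212, 84).
Z = 84 is polonium.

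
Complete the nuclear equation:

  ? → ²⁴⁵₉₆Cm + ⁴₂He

Conserve mass number: A = 245 + 4, so A = 249.
Conserve atomic number: Z = 96 + 2, so Z = 98.
Z = 98 is californium, so the species is ²⁴⁹₉₈Cf.

Cf-249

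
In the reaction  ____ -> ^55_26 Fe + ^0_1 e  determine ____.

Co-55

Conserve mass number: A = 55 + 0, so A = 55.
Conserve atomic number: Z = 26 + 1, so Z = 27.
Z = 27 is cobalt, so the species is ^55_27 Co.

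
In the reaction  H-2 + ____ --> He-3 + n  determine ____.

deuteron

Conserve mass number: 2 + A = 3 + 1, so A = 2.
Conserve atomic number: 1 + Z = 2 + 0, so Z = 1.
A = 2 and Z = 1 is H-2 — a deuteron.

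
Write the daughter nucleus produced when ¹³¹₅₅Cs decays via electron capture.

Electron capture: mass number changes by +0, atomic number by -1.
A: 131 = 131; Z: 55 − 1 = 54.
Z = 54 is xenon, so the daughter is ¹³¹₅₄Xe.

Xe-131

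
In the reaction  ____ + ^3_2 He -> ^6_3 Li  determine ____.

triton

Conserve mass number: A + 3 = 6, so A = 3.
Conserve atomic number: Z + 2 = 3, so Z = 1.
A = 3 and Z = 1 is ^3_1 H — a triton.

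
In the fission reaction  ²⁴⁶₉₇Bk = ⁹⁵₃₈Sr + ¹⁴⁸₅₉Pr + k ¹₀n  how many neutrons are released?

Conserve mass number: 246 = 95 + 148 + k, so k = 246 − 243 = 3.
Check atomic number: 97 = 38 + 59 + 0 = 97. ✓

3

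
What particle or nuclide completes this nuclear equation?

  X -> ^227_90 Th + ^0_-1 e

Ac-227

Conserve mass number: A = 227 + 0, so A = 227.
Conserve atomic number: Z = 90 − 1, so Z = 89.
Z = 89 is actinium, so the species is ^227_89 Ac.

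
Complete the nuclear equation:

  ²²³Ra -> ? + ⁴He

Conserve mass number: 223 = A + 4, so A = 219.
Conserve atomic number: 88 = Z + 2, so Z = 86.
Z = 86 is radon, so the species is ²¹⁹Rn.

Rn-219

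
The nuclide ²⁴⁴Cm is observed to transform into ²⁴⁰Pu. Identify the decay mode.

alpha decay

ΔA = 240 − 244 = -4; ΔZ = 94 − 96 = -2.
A drops by 4 and Z drops by 2 — the signature of alpha emission.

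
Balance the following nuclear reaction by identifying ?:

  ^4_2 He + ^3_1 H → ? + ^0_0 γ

Li-7

Conserve mass number: 4 + 3 = A + 0, so A = 7.
Conserve atomic number: 2 + 1 = Z + 0, so Z = 3.
Z = 3 is lithium, so the species is ^7_3 Li.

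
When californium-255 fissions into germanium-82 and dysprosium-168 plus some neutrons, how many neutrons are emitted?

5

Conserve mass number: 255 = 82 + 168 + k, so k = 255 − 250 = 5.
Check atomic number: 98 = 32 + 66 + 0 = 98. ✓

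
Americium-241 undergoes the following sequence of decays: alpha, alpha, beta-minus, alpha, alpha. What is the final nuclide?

Ra-225

Start: (A, Z) = (241, 95).
After α: (237, 93).
After α: (233, 91).
After β⁻: (233, 92).
After α: (229, 90).
After α: (225, 88).
Z = 88 is radium.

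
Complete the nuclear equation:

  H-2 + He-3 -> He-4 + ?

proton

Conserve mass number: 2 + 3 = 4 + A, so A = 1.
Conserve atomic number: 1 + 2 = 2 + Z, so Z = 1.
A = 1 and Z = 1 is H-1 — a proton.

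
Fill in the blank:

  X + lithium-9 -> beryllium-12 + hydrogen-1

alpha particle

Conserve mass number: A + 9 = 12 + 1, so A = 4.
Conserve atomic number: Z + 3 = 4 + 1, so Z = 2.
A = 4 and Z = 2 is helium-4 — an alpha particle.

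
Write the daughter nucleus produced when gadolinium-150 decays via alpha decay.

Sm-146

Alpha decay: mass number changes by -4, atomic number by -2.
A: 150 − 4 = 146; Z: 64 − 2 = 62.
Z = 62 is samarium, so the daughter is samarium-146.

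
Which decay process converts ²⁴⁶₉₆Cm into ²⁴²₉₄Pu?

alpha decay

ΔA = 242 − 246 = -4; ΔZ = 94 − 96 = -2.
A drops by 4 and Z drops by 2 — the signature of alpha emission.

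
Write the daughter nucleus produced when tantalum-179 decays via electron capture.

Electron capture: mass number changes by +0, atomic number by -1.
A: 179 = 179; Z: 73 − 1 = 72.
Z = 72 is hafnium, so the daughter is hafnium-179.

Hf-179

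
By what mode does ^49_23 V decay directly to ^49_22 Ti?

ΔA = 49 − 49 = 0; ΔZ = 22 − 23 = -1.
A is unchanged and Z drops by 1 — a proton has become a neutron (β⁺ emission or electron capture).

beta-plus decay or electron capture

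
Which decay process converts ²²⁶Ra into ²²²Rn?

alpha decay

ΔA = 222 − 226 = -4; ΔZ = 86 − 88 = -2.
A drops by 4 and Z drops by 2 — the signature of alpha emission.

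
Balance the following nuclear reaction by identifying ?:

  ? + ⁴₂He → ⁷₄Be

Conserve mass number: A + 4 = 7, so A = 3.
Conserve atomic number: Z + 2 = 4, so Z = 2.
Z = 2 is helium, so the species is ³₂He.

He-3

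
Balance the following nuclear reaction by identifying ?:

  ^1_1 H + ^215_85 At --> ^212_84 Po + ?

Conserve mass number: 1 + 215 = 212 + A, so A = 4.
Conserve atomic number: 1 + 85 = 84 + Z, so Z = 2.
A = 4 and Z = 2 is ^4_2 He — an alpha particle.

alpha particle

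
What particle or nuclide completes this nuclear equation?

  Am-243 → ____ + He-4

Np-239

Conserve mass number: 243 = A + 4, so A = 239.
Conserve atomic number: 95 = Z + 2, so Z = 93.
Z = 93 is neptunium, so the species is Np-239.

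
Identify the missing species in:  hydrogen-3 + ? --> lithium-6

He-3

Conserve mass number: 3 + A = 6, so A = 3.
Conserve atomic number: 1 + Z = 3, so Z = 2.
Z = 2 is helium, so the species is helium-3.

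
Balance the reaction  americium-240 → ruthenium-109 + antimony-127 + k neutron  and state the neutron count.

Conserve mass number: 240 = 109 + 127 + k, so k = 240 − 236 = 4.
Check atomic number: 95 = 44 + 51 + 0 = 95. ✓

4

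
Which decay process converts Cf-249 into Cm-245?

alpha decay

ΔA = 245 − 249 = -4; ΔZ = 96 − 98 = -2.
A drops by 4 and Z drops by 2 — the signature of alpha emission.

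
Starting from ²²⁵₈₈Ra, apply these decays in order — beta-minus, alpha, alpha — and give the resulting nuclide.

At-217

Start: (A, Z) = (225, 88).
After β⁻: (225, 89).
After α: (221, 87).
After α: (217, 85).
Z = 85 is astatine.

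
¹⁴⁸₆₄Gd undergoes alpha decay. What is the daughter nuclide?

Alpha decay: mass number changes by -4, atomic number by -2.
A: 148 − 4 = 144; Z: 64 − 2 = 62.
Z = 62 is samarium, so the daughter is ¹⁴⁴₆₂Sm.

Sm-144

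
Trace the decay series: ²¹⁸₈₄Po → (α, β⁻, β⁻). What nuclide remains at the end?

Po-214

Start: (A, Z) = (218, 84).
After α: (214, 82).
After β⁻: (214, 83).
After β⁻: (214, 84).
Z = 84 is polonium.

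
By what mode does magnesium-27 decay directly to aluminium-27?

beta-minus decay

ΔA = 27 − 27 = 0; ΔZ = 13 − 12 = +1.
A is unchanged and Z rises by 1 — a neutron has become a proton (β⁻ decay).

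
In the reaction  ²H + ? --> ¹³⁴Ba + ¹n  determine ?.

Conserve mass number: 2 + A = 134 + 1, so A = 133.
Conserve atomic number: 1 + Z = 56 + 0, so Z = 55.
Z = 55 is caesium, so the species is ¹³³Cs.

Cs-133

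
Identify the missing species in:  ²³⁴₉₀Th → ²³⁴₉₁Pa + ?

beta-minus particle

Conserve mass number: 234 = 234 + A, so A = 0.
Conserve atomic number: 90 = 91 + Z, so Z = -1.
A = 0 and Z = -1 is ⁰₋₁e — a beta-minus particle.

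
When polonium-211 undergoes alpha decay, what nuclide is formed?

Pb-207

Alpha decay: mass number changes by -4, atomic number by -2.
A: 211 − 4 = 207; Z: 84 − 2 = 82.
Z = 82 is lead, so the daughter is lead-207.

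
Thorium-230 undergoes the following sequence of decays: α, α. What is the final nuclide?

Rn-222

Start: (A, Z) = (230, 90).
After α: (226, 88).
After α: (222, 86).
Z = 86 is radon.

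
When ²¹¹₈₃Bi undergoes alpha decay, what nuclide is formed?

Alpha decay: mass number changes by -4, atomic number by -2.
A: 211 − 4 = 207; Z: 83 − 2 = 81.
Z = 81 is thallium, so the daughter is ²⁰⁷₈₁Tl.

Tl-207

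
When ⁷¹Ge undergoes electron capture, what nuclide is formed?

Ga-71

Electron capture: mass number changes by +0, atomic number by -1.
A: 71 = 71; Z: 32 − 1 = 31.
Z = 31 is gallium, so the daughter is ⁷¹Ga.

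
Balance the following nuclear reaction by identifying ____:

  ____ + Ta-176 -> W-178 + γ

deuteron

Conserve mass number: A + 176 = 178 + 0, so A = 2.
Conserve atomic number: Z + 73 = 74 + 0, so Z = 1.
A = 2 and Z = 1 is H-2 — a deuteron.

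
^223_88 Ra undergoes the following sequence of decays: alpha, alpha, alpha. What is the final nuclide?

Pb-211

Start: (A, Z) = (223, 88).
After α: (219, 86).
After α: (215, 84).
After α: (211, 82).
Z = 82 is lead.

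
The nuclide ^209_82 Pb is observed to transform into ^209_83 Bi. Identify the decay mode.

ΔA = 209 − 209 = 0; ΔZ = 83 − 82 = +1.
A is unchanged and Z rises by 1 — a neutron has become a proton (β⁻ decay).

beta-minus decay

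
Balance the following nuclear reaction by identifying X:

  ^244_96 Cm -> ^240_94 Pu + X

Conserve mass number: 244 = 240 + A, so A = 4.
Conserve atomic number: 96 = 94 + Z, so Z = 2.
A = 4 and Z = 2 is ^4_2 He — an alpha particle.

alpha particle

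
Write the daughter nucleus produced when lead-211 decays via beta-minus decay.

Beta-minus decay: mass number changes by +0, atomic number by +1.
A: 211 = 211; Z: 82 + 1 = 83.
Z = 83 is bismuth, so the daughter is bismuth-211.

Bi-211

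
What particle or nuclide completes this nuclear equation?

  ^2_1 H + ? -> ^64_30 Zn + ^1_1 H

Conserve mass number: 2 + A = 64 + 1, so A = 63.
Conserve atomic number: 1 + Z = 30 + 1, so Z = 30.
Z = 30 is zinc, so the species is ^63_30 Zn.

Zn-63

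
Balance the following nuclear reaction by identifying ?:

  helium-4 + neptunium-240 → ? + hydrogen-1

Conserve mass number: 4 + 240 = A + 1, so A = 243.
Conserve atomic number: 2 + 93 = Z + 1, so Z = 94.
Z = 94 is plutonium, so the species is plutonium-243.

Pu-243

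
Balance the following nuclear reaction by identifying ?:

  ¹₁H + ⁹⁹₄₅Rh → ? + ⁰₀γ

Pd-100

Conserve mass number: 1 + 99 = A + 0, so A = 100.
Conserve atomic number: 1 + 45 = Z + 0, so Z = 46.
Z = 46 is palladium, so the species is ¹⁰⁰₄₆Pd.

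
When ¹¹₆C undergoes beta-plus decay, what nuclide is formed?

B-11

Beta-plus decay: mass number changes by +0, atomic number by -1.
A: 11 = 11; Z: 6 − 1 = 5.
Z = 5 is boron, so the daughter is ¹¹₅B.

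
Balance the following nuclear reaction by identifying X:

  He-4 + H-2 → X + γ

Conserve mass number: 4 + 2 = A + 0, so A = 6.
Conserve atomic number: 2 + 1 = Z + 0, so Z = 3.
Z = 3 is lithium, so the species is Li-6.

Li-6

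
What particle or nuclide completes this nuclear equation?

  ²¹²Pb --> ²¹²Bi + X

beta-minus particle

Conserve mass number: 212 = 212 + A, so A = 0.
Conserve atomic number: 82 = 83 + Z, so Z = -1.
A = 0 and Z = -1 is e⁻ — a beta-minus particle.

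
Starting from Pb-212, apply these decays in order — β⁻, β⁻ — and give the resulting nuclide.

Po-212

Start: (A, Z) = (212, 82).
After β⁻: (212, 83).
After β⁻: (212, 84).
Z = 84 is polonium.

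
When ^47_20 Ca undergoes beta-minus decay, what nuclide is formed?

Beta-minus decay: mass number changes by +0, atomic number by +1.
A: 47 = 47; Z: 20 + 1 = 21.
Z = 21 is scandium, so the daughter is ^47_21 Sc.

Sc-47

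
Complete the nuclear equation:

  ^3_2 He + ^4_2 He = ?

Be-7

Conserve mass number: 3 + 4 = A, so A = 7.
Conserve atomic number: 2 + 2 = Z, so Z = 4.
Z = 4 is beryllium, so the species is ^7_4 Be.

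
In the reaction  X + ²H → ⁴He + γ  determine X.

deuteron

Conserve mass number: A + 2 = 4 + 0, so A = 2.
Conserve atomic number: Z + 1 = 2 + 0, so Z = 1.
A = 2 and Z = 1 is ²H — a deuteron.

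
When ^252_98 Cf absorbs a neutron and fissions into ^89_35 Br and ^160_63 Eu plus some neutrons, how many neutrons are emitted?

4

Conserve mass number: 253 = 89 + 160 + k, so k = 253 − 249 = 4.
Check atomic number: 98 = 35 + 63 + 0 = 98. ✓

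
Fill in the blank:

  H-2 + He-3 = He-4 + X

Conserve mass number: 2 + 3 = 4 + A, so A = 1.
Conserve atomic number: 1 + 2 = 2 + Z, so Z = 1.
A = 1 and Z = 1 is H-1 — a proton.

proton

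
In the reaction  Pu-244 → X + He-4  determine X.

U-240

Conserve mass number: 244 = A + 4, so A = 240.
Conserve atomic number: 94 = Z + 2, so Z = 92.
Z = 92 is uranium, so the species is U-240.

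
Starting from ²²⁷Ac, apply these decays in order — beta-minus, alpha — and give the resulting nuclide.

Ra-223

Start: (A, Z) = (227, 89).
After β⁻: (227, 90).
After α: (223, 88).
Z = 88 is radium.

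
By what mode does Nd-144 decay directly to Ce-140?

ΔA = 140 − 144 = -4; ΔZ = 58 − 60 = -2.
A drops by 4 and Z drops by 2 — the signature of alpha emission.

alpha decay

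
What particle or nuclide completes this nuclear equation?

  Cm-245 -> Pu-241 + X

Conserve mass number: 245 = 241 + A, so A = 4.
Conserve atomic number: 96 = 94 + Z, so Z = 2.
A = 4 and Z = 2 is He-4 — an alpha particle.

alpha particle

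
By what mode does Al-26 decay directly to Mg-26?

beta-plus decay or electron capture

ΔA = 26 − 26 = 0; ΔZ = 12 − 13 = -1.
A is unchanged and Z drops by 1 — a proton has become a neutron (β⁺ emission or electron capture).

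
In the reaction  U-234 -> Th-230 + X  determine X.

alpha particle

Conserve mass number: 234 = 230 + A, so A = 4.
Conserve atomic number: 92 = 90 + Z, so Z = 2.
A = 4 and Z = 2 is He-4 — an alpha particle.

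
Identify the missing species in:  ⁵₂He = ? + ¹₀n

Conserve mass number: 5 = A + 1, so A = 4.
Conserve atomic number: 2 = Z + 0, so Z = 2.
A = 4 and Z = 2 is ⁴₂He — an alpha particle.

He-4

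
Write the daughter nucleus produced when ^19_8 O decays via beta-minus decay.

Beta-minus decay: mass number changes by +0, atomic number by +1.
A: 19 = 19; Z: 8 + 1 = 9.
Z = 9 is fluorine, so the daughter is ^19_9 F.

F-19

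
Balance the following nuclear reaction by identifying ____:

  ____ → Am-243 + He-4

Bk-247

Conserve mass number: A = 243 + 4, so A = 247.
Conserve atomic number: Z = 95 + 2, so Z = 97.
Z = 97 is berkelium, so the species is Bk-247.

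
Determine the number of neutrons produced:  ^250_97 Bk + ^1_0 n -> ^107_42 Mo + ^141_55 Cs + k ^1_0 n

Conserve mass number: 251 = 107 + 141 + k, so k = 251 − 248 = 3.
Check atomic number: 97 = 42 + 55 + 0 = 97. ✓

3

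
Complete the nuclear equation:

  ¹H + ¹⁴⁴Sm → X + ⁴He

Conserve mass number: 1 + 144 = A + 4, so A = 141.
Conserve atomic number: 1 + 62 = Z + 2, so Z = 61.
Z = 61 is promethium, so the species is ¹⁴¹Pm.

Pm-141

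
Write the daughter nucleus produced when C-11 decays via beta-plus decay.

B-11

Beta-plus decay: mass number changes by +0, atomic number by -1.
A: 11 = 11; Z: 6 − 1 = 5.
Z = 5 is boron, so the daughter is B-11.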